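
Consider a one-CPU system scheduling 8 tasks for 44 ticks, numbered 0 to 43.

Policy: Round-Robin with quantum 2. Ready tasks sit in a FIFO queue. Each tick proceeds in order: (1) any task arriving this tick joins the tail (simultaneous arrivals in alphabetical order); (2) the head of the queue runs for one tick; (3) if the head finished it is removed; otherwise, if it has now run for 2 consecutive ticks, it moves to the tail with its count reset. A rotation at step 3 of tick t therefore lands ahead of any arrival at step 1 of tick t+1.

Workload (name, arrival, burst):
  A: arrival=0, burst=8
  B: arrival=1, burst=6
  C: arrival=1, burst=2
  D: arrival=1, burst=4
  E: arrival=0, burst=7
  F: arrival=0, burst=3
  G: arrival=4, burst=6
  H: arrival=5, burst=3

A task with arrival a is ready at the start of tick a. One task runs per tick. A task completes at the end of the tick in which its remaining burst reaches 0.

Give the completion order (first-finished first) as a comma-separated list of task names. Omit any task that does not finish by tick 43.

t=0: queue=[A,E,F] q_used=0 → run A
t=1: queue=[A,E,F,B,C,D] q_used=1 → run A
t=2: queue=[E,F,B,C,D,A] q_used=0 → run E
t=3: queue=[E,F,B,C,D,A] q_used=1 → run E
t=4: queue=[F,B,C,D,A,E,G] q_used=0 → run F
t=5: queue=[F,B,C,D,A,E,G,H] q_used=1 → run F
t=6: queue=[B,C,D,A,E,G,H,F] q_used=0 → run B
t=7: queue=[B,C,D,A,E,G,H,F] q_used=1 → run B
t=8: queue=[C,D,A,E,G,H,F,B] q_used=0 → run C
t=9: queue=[C,D,A,E,G,H,F,B] q_used=1 → run C
t=10: queue=[D,A,E,G,H,F,B] q_used=0 → run D
t=11: queue=[D,A,E,G,H,F,B] q_used=1 → run D
t=12: queue=[A,E,G,H,F,B,D] q_used=0 → run A
t=13: queue=[A,E,G,H,F,B,D] q_used=1 → run A
t=14: queue=[E,G,H,F,B,D,A] q_used=0 → run E
t=15: queue=[E,G,H,F,B,D,A] q_used=1 → run E
t=16: queue=[G,H,F,B,D,A,E] q_used=0 → run G
t=17: queue=[G,H,F,B,D,A,E] q_used=1 → run G
t=18: queue=[H,F,B,D,A,E,G] q_used=0 → run H
t=19: queue=[H,F,B,D,A,E,G] q_used=1 → run H
t=20: queue=[F,B,D,A,E,G,H] q_used=0 → run F
t=21: queue=[B,D,A,E,G,H] q_used=0 → run B
t=22: queue=[B,D,A,E,G,H] q_used=1 → run B
t=23: queue=[D,A,E,G,H,B] q_used=0 → run D
t=24: queue=[D,A,E,G,H,B] q_used=1 → run D
t=25: queue=[A,E,G,H,B] q_used=0 → run A
t=26: queue=[A,E,G,H,B] q_used=1 → run A
t=27: queue=[E,G,H,B,A] q_used=0 → run E
t=28: queue=[E,G,H,B,A] q_used=1 → run E
t=29: queue=[G,H,B,A,E] q_used=0 → run G
t=30: queue=[G,H,B,A,E] q_used=1 → run G
t=31: queue=[H,B,A,E,G] q_used=0 → run H
t=32: queue=[B,A,E,G] q_used=0 → run B
t=33: queue=[B,A,E,G] q_used=1 → run B
t=34: queue=[A,E,G] q_used=0 → run A
t=35: queue=[A,E,G] q_used=1 → run A
t=36: queue=[E,G] q_used=0 → run E
t=37: queue=[G] q_used=0 → run G
t=38: queue=[G] q_used=1 → run G
t=39: (idle)
t=40: (idle)
t=41: (idle)
t=42: (idle)
t=43: (idle)

completion order = C, F, D, H, B, A, E, G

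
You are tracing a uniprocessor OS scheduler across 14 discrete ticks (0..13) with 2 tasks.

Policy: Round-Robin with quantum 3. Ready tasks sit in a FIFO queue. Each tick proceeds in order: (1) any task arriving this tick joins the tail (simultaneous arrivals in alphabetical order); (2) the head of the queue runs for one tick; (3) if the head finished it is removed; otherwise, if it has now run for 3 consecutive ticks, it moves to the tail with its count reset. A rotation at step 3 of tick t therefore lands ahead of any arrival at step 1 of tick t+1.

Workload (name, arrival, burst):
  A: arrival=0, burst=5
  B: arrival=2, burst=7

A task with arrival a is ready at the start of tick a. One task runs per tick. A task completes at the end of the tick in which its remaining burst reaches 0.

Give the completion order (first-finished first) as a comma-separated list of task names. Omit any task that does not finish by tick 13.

t=0: queue=[A] q_used=0 → run A
t=1: queue=[A] q_used=1 → run A
t=2: queue=[A,B] q_used=2 → run A
t=3: queue=[B,A] q_used=0 → run B
t=4: queue=[B,A] q_used=1 → run B
t=5: queue=[B,A] q_used=2 → run B
t=6: queue=[A,B] q_used=0 → run A
t=7: queue=[A,B] q_used=1 → run A
t=8: queue=[B] q_used=0 → run B
t=9: queue=[B] q_used=1 → run B
t=10: queue=[B] q_used=2 → run B
t=11: queue=[B] q_used=0 → run B
t=12: (idle)
t=13: (idle)

completion order = A, B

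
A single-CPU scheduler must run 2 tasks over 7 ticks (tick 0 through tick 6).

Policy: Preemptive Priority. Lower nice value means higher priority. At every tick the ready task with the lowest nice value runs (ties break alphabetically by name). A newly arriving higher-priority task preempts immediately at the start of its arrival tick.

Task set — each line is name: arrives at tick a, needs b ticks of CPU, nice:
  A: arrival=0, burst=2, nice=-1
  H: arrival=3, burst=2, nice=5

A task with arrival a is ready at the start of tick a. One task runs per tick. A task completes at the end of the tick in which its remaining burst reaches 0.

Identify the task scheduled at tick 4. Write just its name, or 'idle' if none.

running at tick 4 = H

t=0: ready={A} → run A
t=1: ready={A} → run A
t=2: (idle)
t=3: ready={H} → run H
t=4: ready={H} → run H
t=5: (idle)
t=6: (idle)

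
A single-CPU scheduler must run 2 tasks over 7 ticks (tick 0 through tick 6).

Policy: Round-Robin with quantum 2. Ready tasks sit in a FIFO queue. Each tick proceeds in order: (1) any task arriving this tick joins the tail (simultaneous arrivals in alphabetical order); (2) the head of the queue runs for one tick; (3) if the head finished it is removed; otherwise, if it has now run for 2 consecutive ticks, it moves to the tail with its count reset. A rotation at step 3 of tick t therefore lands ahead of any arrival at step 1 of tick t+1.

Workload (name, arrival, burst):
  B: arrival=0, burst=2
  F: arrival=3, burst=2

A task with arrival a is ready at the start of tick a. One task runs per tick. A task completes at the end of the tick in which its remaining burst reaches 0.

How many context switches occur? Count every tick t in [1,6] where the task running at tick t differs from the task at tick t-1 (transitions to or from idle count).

context switches = 3

t=0: queue=[B] q_used=0 → run B
t=1: queue=[B] q_used=1 → run B
t=2: (idle)
t=3: queue=[F] q_used=0 → run F
t=4: queue=[F] q_used=1 → run F
t=5: (idle)
t=6: (idle)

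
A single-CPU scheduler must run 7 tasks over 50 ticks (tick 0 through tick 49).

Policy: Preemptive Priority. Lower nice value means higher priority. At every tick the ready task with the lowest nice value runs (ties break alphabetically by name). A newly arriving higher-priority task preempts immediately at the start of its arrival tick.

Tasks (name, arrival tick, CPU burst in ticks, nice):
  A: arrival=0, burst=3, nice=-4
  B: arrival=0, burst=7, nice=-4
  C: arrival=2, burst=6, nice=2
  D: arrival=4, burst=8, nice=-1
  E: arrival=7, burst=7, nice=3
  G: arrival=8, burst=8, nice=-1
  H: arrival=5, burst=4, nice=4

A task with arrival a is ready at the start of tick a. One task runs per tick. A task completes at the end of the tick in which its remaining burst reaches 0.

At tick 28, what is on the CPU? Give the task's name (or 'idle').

running at tick 28 = C

t=0: ready={A,B} → run A
t=1: ready={A,B} → run A
t=2: ready={A,B,C} → run A
t=3: ready={B,C} → run B
t=4: ready={B,C,D} → run B
t=5: ready={B,C,D,H} → run B
t=6: ready={B,C,D,H} → run B
t=7: ready={B,C,D,E,H} → run B
t=8: ready={B,C,D,E,G,H} → run B
t=9: ready={B,C,D,E,G,H} → run B
t=10: ready={C,D,E,G,H} → run D
t=11: ready={C,D,E,G,H} → run D
t=12: ready={C,D,E,G,H} → run D
t=13: ready={C,D,E,G,H} → run D
t=14: ready={C,D,E,G,H} → run D
t=15: ready={C,D,E,G,H} → run D
t=16: ready={C,D,E,G,H} → run D
t=17: ready={C,D,E,G,H} → run D
t=18: ready={C,E,G,H} → run G
t=19: ready={C,E,G,H} → run G
t=20: ready={C,E,G,H} → run G
t=21: ready={C,E,G,H} → run G
t=22: ready={C,E,G,H} → run G
t=23: ready={C,E,G,H} → run G
t=24: ready={C,E,G,H} → run G
t=25: ready={C,E,G,H} → run G
t=26: ready={C,E,H} → run C
t=27: ready={C,E,H} → run C
t=28: ready={C,E,H} → run C
t=29: ready={C,E,H} → run C
t=30: ready={C,E,H} → run C
t=31: ready={C,E,H} → run C
t=32: ready={E,H} → run E
t=33: ready={E,H} → run E
t=34: ready={E,H} → run E
t=35: ready={E,H} → run E
t=36: ready={E,H} → run E
t=37: ready={E,H} → run E
t=38: ready={E,H} → run E
t=39: ready={H} → run H
t=40: ready={H} → run H
t=41: ready={H} → run H
t=42: ready={H} → run H
t=43: (idle)
t=44: (idle)
t=45: (idle)
t=46: (idle)
t=47: (idle)
t=48: (idle)
t=49: (idle)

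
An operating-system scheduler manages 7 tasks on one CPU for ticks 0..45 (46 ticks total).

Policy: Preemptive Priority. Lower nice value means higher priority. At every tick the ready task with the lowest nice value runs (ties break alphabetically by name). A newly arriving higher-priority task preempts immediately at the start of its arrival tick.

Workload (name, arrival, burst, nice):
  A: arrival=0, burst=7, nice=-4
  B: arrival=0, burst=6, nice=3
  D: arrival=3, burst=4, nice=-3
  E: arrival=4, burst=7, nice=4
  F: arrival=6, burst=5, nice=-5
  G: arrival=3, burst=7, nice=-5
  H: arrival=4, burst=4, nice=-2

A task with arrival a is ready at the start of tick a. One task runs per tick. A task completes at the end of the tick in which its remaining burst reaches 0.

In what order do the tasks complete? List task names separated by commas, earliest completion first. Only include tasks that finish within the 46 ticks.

completion order = F, G, A, D, H, B, E

t=0: ready={A,B} → run A
t=1: ready={A,B} → run A
t=2: ready={A,B} → run A
t=3: ready={A,B,D,G} → run G
t=4: ready={A,B,D,E,G,H} → run G
t=5: ready={A,B,D,E,G,H} → run G
t=6: ready={A,B,D,E,F,G,H} → run F
t=7: ready={A,B,D,E,F,G,H} → run F
t=8: ready={A,B,D,E,F,G,H} → run F
t=9: ready={A,B,D,E,F,G,H} → run F
t=10: ready={A,B,D,E,F,G,H} → run F
t=11: ready={A,B,D,E,G,H} → run G
t=12: ready={A,B,D,E,G,H} → run G
t=13: ready={A,B,D,E,G,H} → run G
t=14: ready={A,B,D,E,G,H} → run G
t=15: ready={A,B,D,E,H} → run A
t=16: ready={A,B,D,E,H} → run A
t=17: ready={A,B,D,E,H} → run A
t=18: ready={A,B,D,E,H} → run A
t=19: ready={B,D,E,H} → run D
t=20: ready={B,D,E,H} → run D
t=21: ready={B,D,E,H} → run D
t=22: ready={B,D,E,H} → run D
t=23: ready={B,E,H} → run H
t=24: ready={B,E,H} → run H
t=25: ready={B,E,H} → run H
t=26: ready={B,E,H} → run H
t=27: ready={B,E} → run B
t=28: ready={B,E} → run B
t=29: ready={B,E} → run B
t=30: ready={B,E} → run B
t=31: ready={B,E} → run B
t=32: ready={B,E} → run B
t=33: ready={E} → run E
t=34: ready={E} → run E
t=35: ready={E} → run E
t=36: ready={E} → run E
t=37: ready={E} → run E
t=38: ready={E} → run E
t=39: ready={E} → run E
t=40: (idle)
t=41: (idle)
t=42: (idle)
t=43: (idle)
t=44: (idle)
t=45: (idle)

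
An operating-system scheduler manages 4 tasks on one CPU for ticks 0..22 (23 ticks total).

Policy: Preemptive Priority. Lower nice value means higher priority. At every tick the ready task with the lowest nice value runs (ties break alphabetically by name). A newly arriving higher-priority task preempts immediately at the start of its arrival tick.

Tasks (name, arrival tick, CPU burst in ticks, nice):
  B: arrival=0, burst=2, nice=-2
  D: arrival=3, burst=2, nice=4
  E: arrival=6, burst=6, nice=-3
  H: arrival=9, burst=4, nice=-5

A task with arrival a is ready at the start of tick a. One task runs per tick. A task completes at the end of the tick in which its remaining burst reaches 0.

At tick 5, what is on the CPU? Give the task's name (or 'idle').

t=0: ready={B} → run B
t=1: ready={B} → run B
t=2: (idle)
t=3: ready={D} → run D
t=4: ready={D} → run D
t=5: (idle)
t=6: ready={E} → run E
t=7: ready={E} → run E
t=8: ready={E} → run E
t=9: ready={E,H} → run H
t=10: ready={E,H} → run H
t=11: ready={E,H} → run H
t=12: ready={E,H} → run H
t=13: ready={E} → run E
t=14: ready={E} → run E
t=15: ready={E} → run E
t=16: (idle)
t=17: (idle)
t=18: (idle)
t=19: (idle)
t=20: (idle)
t=21: (idle)
t=22: (idle)

running at tick 5 = idle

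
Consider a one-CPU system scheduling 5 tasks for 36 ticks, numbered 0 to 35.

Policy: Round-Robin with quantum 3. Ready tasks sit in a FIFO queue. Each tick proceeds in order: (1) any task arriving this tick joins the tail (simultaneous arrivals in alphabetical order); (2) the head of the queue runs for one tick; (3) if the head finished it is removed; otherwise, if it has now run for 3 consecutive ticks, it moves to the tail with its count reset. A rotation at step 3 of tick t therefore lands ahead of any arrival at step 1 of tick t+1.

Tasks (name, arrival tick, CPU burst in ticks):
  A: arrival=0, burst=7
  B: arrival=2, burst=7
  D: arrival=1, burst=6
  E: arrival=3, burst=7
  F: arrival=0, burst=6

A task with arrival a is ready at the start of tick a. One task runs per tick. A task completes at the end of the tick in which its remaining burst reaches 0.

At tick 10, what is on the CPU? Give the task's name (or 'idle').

running at tick 10 = B

t=0: queue=[A,F] q_used=0 → run A
t=1: queue=[A,F,D] q_used=1 → run A
t=2: queue=[A,F,D,B] q_used=2 → run A
t=3: queue=[F,D,B,A,E] q_used=0 → run F
t=4: queue=[F,D,B,A,E] q_used=1 → run F
t=5: queue=[F,D,B,A,E] q_used=2 → run F
t=6: queue=[D,B,A,E,F] q_used=0 → run D
t=7: queue=[D,B,A,E,F] q_used=1 → run D
t=8: queue=[D,B,A,E,F] q_used=2 → run D
t=9: queue=[B,A,E,F,D] q_used=0 → run B
t=10: queue=[B,A,E,F,D] q_used=1 → run B
t=11: queue=[B,A,E,F,D] q_used=2 → run B
t=12: queue=[A,E,F,D,B] q_used=0 → run A
t=13: queue=[A,E,F,D,B] q_used=1 → run A
t=14: queue=[A,E,F,D,B] q_used=2 → run A
t=15: queue=[E,F,D,B,A] q_used=0 → run E
t=16: queue=[E,F,D,B,A] q_used=1 → run E
t=17: queue=[E,F,D,B,A] q_used=2 → run E
t=18: queue=[F,D,B,A,E] q_used=0 → run F
t=19: queue=[F,D,B,A,E] q_used=1 → run F
t=20: queue=[F,D,B,A,E] q_used=2 → run F
t=21: queue=[D,B,A,E] q_used=0 → run D
t=22: queue=[D,B,A,E] q_used=1 → run D
t=23: queue=[D,B,A,E] q_used=2 → run D
t=24: queue=[B,A,E] q_used=0 → run B
t=25: queue=[B,A,E] q_used=1 → run B
t=26: queue=[B,A,E] q_used=2 → run B
t=27: queue=[A,E,B] q_used=0 → run A
t=28: queue=[E,B] q_used=0 → run E
t=29: queue=[E,B] q_used=1 → run E
t=30: queue=[E,B] q_used=2 → run E
t=31: queue=[B,E] q_used=0 → run B
t=32: queue=[E] q_used=0 → run E
t=33: (idle)
t=34: (idle)
t=35: (idle)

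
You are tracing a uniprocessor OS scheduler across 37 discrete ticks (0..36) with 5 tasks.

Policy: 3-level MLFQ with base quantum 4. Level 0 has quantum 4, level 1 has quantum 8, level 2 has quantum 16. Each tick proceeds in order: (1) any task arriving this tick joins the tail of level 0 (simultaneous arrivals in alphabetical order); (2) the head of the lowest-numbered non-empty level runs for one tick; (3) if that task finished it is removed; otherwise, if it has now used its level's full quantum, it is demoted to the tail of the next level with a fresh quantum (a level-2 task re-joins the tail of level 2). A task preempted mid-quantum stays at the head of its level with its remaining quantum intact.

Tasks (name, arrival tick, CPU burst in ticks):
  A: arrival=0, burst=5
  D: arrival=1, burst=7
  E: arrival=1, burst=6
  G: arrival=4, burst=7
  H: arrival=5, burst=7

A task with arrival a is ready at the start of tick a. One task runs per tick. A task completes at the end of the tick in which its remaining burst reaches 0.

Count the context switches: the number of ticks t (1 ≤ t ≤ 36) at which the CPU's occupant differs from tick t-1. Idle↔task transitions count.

context switches = 10

t=0: L0/L1/L2 = A/-/- → run A
t=1: L0/L1/L2 = ADE/-/- → run A
t=2: L0/L1/L2 = ADE/-/- → run A
t=3: L0/L1/L2 = ADE/-/- → run A
t=4: L0/L1/L2 = DEG/A/- → run D
t=5: L0/L1/L2 = DEGH/A/- → run D
t=6: L0/L1/L2 = DEGH/A/- → run D
t=7: L0/L1/L2 = DEGH/A/- → run D
t=8: L0/L1/L2 = EGH/AD/- → run E
t=9: L0/L1/L2 = EGH/AD/- → run E
t=10: L0/L1/L2 = EGH/AD/- → run E
t=11: L0/L1/L2 = EGH/AD/- → run E
t=12: L0/L1/L2 = GH/ADE/- → run G
t=13: L0/L1/L2 = GH/ADE/- → run G
t=14: L0/L1/L2 = GH/ADE/- → run G
t=15: L0/L1/L2 = GH/ADE/- → run G
t=16: L0/L1/L2 = H/ADEG/- → run H
t=17: L0/L1/L2 = H/ADEG/- → run H
t=18: L0/L1/L2 = H/ADEG/- → run H
t=19: L0/L1/L2 = H/ADEG/- → run H
t=20: L0/L1/L2 = -/ADEGH/- → run A
t=21: L0/L1/L2 = -/DEGH/- → run D
t=22: L0/L1/L2 = -/DEGH/- → run D
t=23: L0/L1/L2 = -/DEGH/- → run D
t=24: L0/L1/L2 = -/EGH/- → run E
t=25: L0/L1/L2 = -/EGH/- → run E
t=26: L0/L1/L2 = -/GH/- → run G
t=27: L0/L1/L2 = -/GH/- → run G
t=28: L0/L1/L2 = -/GH/- → run G
t=29: L0/L1/L2 = -/H/- → run H
t=30: L0/L1/L2 = -/H/- → run H
t=31: L0/L1/L2 = -/H/- → run H
t=32: (idle)
t=33: (idle)
t=34: (idle)
t=35: (idle)
t=36: (idle)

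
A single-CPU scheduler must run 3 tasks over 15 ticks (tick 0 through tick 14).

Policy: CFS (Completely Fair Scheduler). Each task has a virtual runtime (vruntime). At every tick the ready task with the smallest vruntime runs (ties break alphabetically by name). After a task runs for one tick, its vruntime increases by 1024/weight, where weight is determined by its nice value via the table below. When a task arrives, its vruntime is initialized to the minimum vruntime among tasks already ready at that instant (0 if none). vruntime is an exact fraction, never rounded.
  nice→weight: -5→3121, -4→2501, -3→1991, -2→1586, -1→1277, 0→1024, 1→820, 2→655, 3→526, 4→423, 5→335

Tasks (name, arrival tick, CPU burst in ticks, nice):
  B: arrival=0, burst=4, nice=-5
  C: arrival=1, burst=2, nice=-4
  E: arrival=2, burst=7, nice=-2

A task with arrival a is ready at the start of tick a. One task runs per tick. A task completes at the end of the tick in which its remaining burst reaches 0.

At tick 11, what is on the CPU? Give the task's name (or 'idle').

t=0: vr[B=0] → run B
t=1: vr[B=1024/3121 C=1024/3121] → run B
t=2: vr[B=2048/3121 C=1024/3121 E=1024/3121] → run C
t=3: vr[B=2048/3121 C=5756928/7805621 E=1024/3121] → run E
t=4: vr[B=2048/3121 C=5756928/7805621 E=2409984/2474953] → run B
t=5: vr[B=3072/3121 C=5756928/7805621 E=2409984/2474953] → run C
t=6: vr[B=3072/3121 E=2409984/2474953] → run E
t=7: vr[B=3072/3121 E=4007936/2474953] → run B
t=8: vr[E=4007936/2474953] → run E
t=9: vr[E=5605888/2474953] → run E
t=10: vr[E=7203840/2474953] → run E
t=11: vr[E=8801792/2474953] → run E
t=12: vr[E=10399744/2474953] → run E
t=13: (idle)
t=14: (idle)

running at tick 11 = E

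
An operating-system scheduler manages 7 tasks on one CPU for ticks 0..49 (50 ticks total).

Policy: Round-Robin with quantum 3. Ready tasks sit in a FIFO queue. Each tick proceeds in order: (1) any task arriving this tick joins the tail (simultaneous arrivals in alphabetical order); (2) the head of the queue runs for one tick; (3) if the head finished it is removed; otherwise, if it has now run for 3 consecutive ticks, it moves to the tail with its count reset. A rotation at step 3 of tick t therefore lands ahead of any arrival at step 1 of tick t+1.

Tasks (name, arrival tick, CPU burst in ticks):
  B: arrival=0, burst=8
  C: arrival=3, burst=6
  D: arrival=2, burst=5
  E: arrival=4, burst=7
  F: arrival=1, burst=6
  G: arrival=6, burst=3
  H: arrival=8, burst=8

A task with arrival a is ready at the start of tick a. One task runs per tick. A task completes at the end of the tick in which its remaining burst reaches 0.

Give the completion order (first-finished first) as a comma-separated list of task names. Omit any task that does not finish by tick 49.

completion order = F, G, D, B, C, E, H

t=0: queue=[B] q_used=0 → run B
t=1: queue=[B,F] q_used=1 → run B
t=2: queue=[B,F,D] q_used=2 → run B
t=3: queue=[F,D,B,C] q_used=0 → run F
t=4: queue=[F,D,B,C,E] q_used=1 → run F
t=5: queue=[F,D,B,C,E] q_used=2 → run F
t=6: queue=[D,B,C,E,F,G] q_used=0 → run D
t=7: queue=[D,B,C,E,F,G] q_used=1 → run D
t=8: queue=[D,B,C,E,F,G,H] q_used=2 → run D
t=9: queue=[B,C,E,F,G,H,D] q_used=0 → run B
t=10: queue=[B,C,E,F,G,H,D] q_used=1 → run B
t=11: queue=[B,C,E,F,G,H,D] q_used=2 → run B
t=12: queue=[C,E,F,G,H,D,B] q_used=0 → run C
t=13: queue=[C,E,F,G,H,D,B] q_used=1 → run C
t=14: queue=[C,E,F,G,H,D,B] q_used=2 → run C
t=15: queue=[E,F,G,H,D,B,C] q_used=0 → run E
t=16: queue=[E,F,G,H,D,B,C] q_used=1 → run E
t=17: queue=[E,F,G,H,D,B,C] q_used=2 → run E
t=18: queue=[F,G,H,D,B,C,E] q_used=0 → run F
t=19: queue=[F,G,H,D,B,C,E] q_used=1 → run F
t=20: queue=[F,G,H,D,B,C,E] q_used=2 → run F
t=21: queue=[G,H,D,B,C,E] q_used=0 → run G
t=22: queue=[G,H,D,B,C,E] q_used=1 → run G
t=23: queue=[G,H,D,B,C,E] q_used=2 → run G
t=24: queue=[H,D,B,C,E] q_used=0 → run H
t=25: queue=[H,D,B,C,E] q_used=1 → run H
t=26: queue=[H,D,B,C,E] q_used=2 → run H
t=27: queue=[D,B,C,E,H] q_used=0 → run D
t=28: queue=[D,B,C,E,H] q_used=1 → run D
t=29: queue=[B,C,E,H] q_used=0 → run B
t=30: queue=[B,C,E,H] q_used=1 → run B
t=31: queue=[C,E,H] q_used=0 → run C
t=32: queue=[C,E,H] q_used=1 → run C
t=33: queue=[C,E,H] q_used=2 → run C
t=34: queue=[E,H] q_used=0 → run E
t=35: queue=[E,H] q_used=1 → run E
t=36: queue=[E,H] q_used=2 → run E
t=37: queue=[H,E] q_used=0 → run H
t=38: queue=[H,E] q_used=1 → run H
t=39: queue=[H,E] q_used=2 → run H
t=40: queue=[E,H] q_used=0 → run E
t=41: queue=[H] q_used=0 → run H
t=42: queue=[H] q_used=1 → run H
t=43: (idle)
t=44: (idle)
t=45: (idle)
t=46: (idle)
t=47: (idle)
t=48: (idle)
t=49: (idle)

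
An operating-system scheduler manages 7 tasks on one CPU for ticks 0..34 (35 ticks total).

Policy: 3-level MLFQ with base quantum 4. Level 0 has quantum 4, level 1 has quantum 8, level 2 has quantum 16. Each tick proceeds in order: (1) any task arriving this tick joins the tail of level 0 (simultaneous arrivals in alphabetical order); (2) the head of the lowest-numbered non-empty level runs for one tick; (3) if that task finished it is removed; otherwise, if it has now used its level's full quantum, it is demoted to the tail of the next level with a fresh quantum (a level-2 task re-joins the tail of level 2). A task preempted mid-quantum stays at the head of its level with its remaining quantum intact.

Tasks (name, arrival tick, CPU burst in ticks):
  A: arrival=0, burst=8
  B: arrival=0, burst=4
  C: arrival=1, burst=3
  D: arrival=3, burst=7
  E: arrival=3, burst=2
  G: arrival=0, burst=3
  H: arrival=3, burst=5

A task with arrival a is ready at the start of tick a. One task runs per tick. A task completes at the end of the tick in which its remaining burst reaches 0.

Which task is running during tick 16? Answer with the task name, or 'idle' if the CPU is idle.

t=0: L0/L1/L2 = ABG/-/- → run A
t=1: L0/L1/L2 = ABGC/-/- → run A
t=2: L0/L1/L2 = ABGC/-/- → run A
t=3: L0/L1/L2 = ABGCDEH/-/- → run A
t=4: L0/L1/L2 = BGCDEH/A/- → run B
t=5: L0/L1/L2 = BGCDEH/A/- → run B
t=6: L0/L1/L2 = BGCDEH/A/- → run B
t=7: L0/L1/L2 = BGCDEH/A/- → run B
t=8: L0/L1/L2 = GCDEH/A/- → run G
t=9: L0/L1/L2 = GCDEH/A/- → run G
t=10: L0/L1/L2 = GCDEH/A/- → run G
t=11: L0/L1/L2 = CDEH/A/- → run C
t=12: L0/L1/L2 = CDEH/A/- → run C
t=13: L0/L1/L2 = CDEH/A/- → run C
t=14: L0/L1/L2 = DEH/A/- → run D
t=15: L0/L1/L2 = DEH/A/- → run D
t=16: L0/L1/L2 = DEH/A/- → run D
t=17: L0/L1/L2 = DEH/A/- → run D
t=18: L0/L1/L2 = EH/AD/- → run E
t=19: L0/L1/L2 = EH/AD/- → run E
t=20: L0/L1/L2 = H/AD/- → run H
t=21: L0/L1/L2 = H/AD/- → run H
t=22: L0/L1/L2 = H/AD/- → run H
t=23: L0/L1/L2 = H/AD/- → run H
t=24: L0/L1/L2 = -/ADH/- → run A
t=25: L0/L1/L2 = -/ADH/- → run A
t=26: L0/L1/L2 = -/ADH/- → run A
t=27: L0/L1/L2 = -/ADH/- → run A
t=28: L0/L1/L2 = -/DH/- → run D
t=29: L0/L1/L2 = -/DH/- → run D
t=30: L0/L1/L2 = -/DH/- → run D
t=31: L0/L1/L2 = -/H/- → run H
t=32: (idle)
t=33: (idle)
t=34: (idle)

running at tick 16 = D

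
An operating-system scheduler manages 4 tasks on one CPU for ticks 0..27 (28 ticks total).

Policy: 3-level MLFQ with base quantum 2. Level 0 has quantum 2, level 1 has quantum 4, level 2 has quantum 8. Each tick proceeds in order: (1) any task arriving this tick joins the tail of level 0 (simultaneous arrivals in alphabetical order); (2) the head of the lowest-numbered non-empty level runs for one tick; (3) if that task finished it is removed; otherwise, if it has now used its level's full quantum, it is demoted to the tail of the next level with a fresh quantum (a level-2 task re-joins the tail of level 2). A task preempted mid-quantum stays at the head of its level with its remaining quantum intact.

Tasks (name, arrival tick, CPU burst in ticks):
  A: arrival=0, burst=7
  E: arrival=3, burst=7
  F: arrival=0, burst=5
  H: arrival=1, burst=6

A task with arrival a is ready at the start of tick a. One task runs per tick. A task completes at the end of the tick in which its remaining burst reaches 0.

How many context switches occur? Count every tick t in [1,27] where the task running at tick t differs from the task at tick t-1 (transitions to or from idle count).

context switches = 10

t=0: L0/L1/L2 = AF/-/- → run A
t=1: L0/L1/L2 = AFH/-/- → run A
t=2: L0/L1/L2 = FH/A/- → run F
t=3: L0/L1/L2 = FHE/A/- → run F
t=4: L0/L1/L2 = HE/AF/- → run H
t=5: L0/L1/L2 = HE/AF/- → run H
t=6: L0/L1/L2 = E/AFH/- → run E
t=7: L0/L1/L2 = E/AFH/- → run E
t=8: L0/L1/L2 = -/AFHE/- → run A
t=9: L0/L1/L2 = -/AFHE/- → run A
t=10: L0/L1/L2 = -/AFHE/- → run A
t=11: L0/L1/L2 = -/AFHE/- → run A
t=12: L0/L1/L2 = -/FHE/A → run F
t=13: L0/L1/L2 = -/FHE/A → run F
t=14: L0/L1/L2 = -/FHE/A → run F
t=15: L0/L1/L2 = -/HE/A → run H
t=16: L0/L1/L2 = -/HE/A → run H
t=17: L0/L1/L2 = -/HE/A → run H
t=18: L0/L1/L2 = -/HE/A → run H
t=19: L0/L1/L2 = -/E/A → run E
t=20: L0/L1/L2 = -/E/A → run E
t=21: L0/L1/L2 = -/E/A → run E
t=22: L0/L1/L2 = -/E/A → run E
t=23: L0/L1/L2 = -/-/AE → run A
t=24: L0/L1/L2 = -/-/E → run E
t=25: (idle)
t=26: (idle)
t=27: (idle)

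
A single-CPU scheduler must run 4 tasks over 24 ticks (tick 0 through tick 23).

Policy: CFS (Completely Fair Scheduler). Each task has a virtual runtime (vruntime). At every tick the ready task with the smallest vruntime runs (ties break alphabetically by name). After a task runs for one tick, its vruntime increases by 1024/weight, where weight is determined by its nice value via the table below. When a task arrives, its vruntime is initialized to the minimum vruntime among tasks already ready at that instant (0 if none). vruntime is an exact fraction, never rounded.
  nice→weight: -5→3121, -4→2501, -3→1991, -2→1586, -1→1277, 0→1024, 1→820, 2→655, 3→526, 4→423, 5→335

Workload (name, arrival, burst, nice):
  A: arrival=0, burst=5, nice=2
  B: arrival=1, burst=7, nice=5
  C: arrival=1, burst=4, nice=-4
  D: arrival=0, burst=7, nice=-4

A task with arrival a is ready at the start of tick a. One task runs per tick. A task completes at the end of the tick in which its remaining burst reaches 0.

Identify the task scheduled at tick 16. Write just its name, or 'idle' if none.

t=0: vr[A=0 D=0] → run A
t=1: vr[A=1024/655 B=0 C=0 D=0] → run B
t=2: vr[A=1024/655 B=1024/335 C=0 D=0] → run C
t=3: vr[A=1024/655 B=1024/335 C=1024/2501 D=0] → run D
t=4: vr[A=1024/655 B=1024/335 C=1024/2501 D=1024/2501] → run C
t=5: vr[A=1024/655 B=1024/335 C=2048/2501 D=1024/2501] → run D
t=6: vr[A=1024/655 B=1024/335 C=2048/2501 D=2048/2501] → run C
t=7: vr[A=1024/655 B=1024/335 C=3072/2501 D=2048/2501] → run D
t=8: vr[A=1024/655 B=1024/335 C=3072/2501 D=3072/2501] → run C
t=9: vr[A=1024/655 B=1024/335 D=3072/2501] → run D
t=10: vr[A=1024/655 B=1024/335 D=4096/2501] → run A
t=11: vr[A=2048/655 B=1024/335 D=4096/2501] → run D
t=12: vr[A=2048/655 B=1024/335 D=5120/2501] → run D
t=13: vr[A=2048/655 B=1024/335 D=6144/2501] → run D
t=14: vr[A=2048/655 B=1024/335] → run B
t=15: vr[A=2048/655 B=2048/335] → run A
t=16: vr[A=3072/655 B=2048/335] → run A
t=17: vr[A=4096/655 B=2048/335] → run B
t=18: vr[A=4096/655 B=3072/335] → run A
t=19: vr[B=3072/335] → run B
t=20: vr[B=4096/335] → run B
t=21: vr[B=1024/67] → run B
t=22: vr[B=6144/335] → run B
t=23: (idle)

running at tick 16 = A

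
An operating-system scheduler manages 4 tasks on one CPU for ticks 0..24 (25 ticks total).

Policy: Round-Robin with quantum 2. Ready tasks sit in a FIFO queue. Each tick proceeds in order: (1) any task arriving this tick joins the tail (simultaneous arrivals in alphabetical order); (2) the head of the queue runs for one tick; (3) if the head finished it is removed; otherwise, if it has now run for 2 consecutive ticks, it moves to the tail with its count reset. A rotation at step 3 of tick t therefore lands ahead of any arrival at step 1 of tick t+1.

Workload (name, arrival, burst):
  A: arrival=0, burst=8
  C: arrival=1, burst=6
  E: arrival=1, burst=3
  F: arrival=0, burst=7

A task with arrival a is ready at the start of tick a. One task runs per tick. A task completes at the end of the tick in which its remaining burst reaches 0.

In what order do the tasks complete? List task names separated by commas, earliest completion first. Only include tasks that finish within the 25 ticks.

t=0: queue=[A,F] q_used=0 → run A
t=1: queue=[A,F,C,E] q_used=1 → run A
t=2: queue=[F,C,E,A] q_used=0 → run F
t=3: queue=[F,C,E,A] q_used=1 → run F
t=4: queue=[C,E,A,F] q_used=0 → run C
t=5: queue=[C,E,A,F] q_used=1 → run C
t=6: queue=[E,A,F,C] q_used=0 → run E
t=7: queue=[E,A,F,C] q_used=1 → run E
t=8: queue=[A,F,C,E] q_used=0 → run A
t=9: queue=[A,F,C,E] q_used=1 → run A
t=10: queue=[F,C,E,A] q_used=0 → run F
t=11: queue=[F,C,E,A] q_used=1 → run F
t=12: queue=[C,E,A,F] q_used=0 → run C
t=13: queue=[C,E,A,F] q_used=1 → run C
t=14: queue=[E,A,F,C] q_used=0 → run E
t=15: queue=[A,F,C] q_used=0 → run A
t=16: queue=[A,F,C] q_used=1 → run A
t=17: queue=[F,C,A] q_used=0 → run F
t=18: queue=[F,C,A] q_used=1 → run F
t=19: queue=[C,A,F] q_used=0 → run C
t=20: queue=[C,A,F] q_used=1 → run C
t=21: queue=[A,F] q_used=0 → run A
t=22: queue=[A,F] q_used=1 → run A
t=23: queue=[F] q_used=0 → run F
t=24: (idle)

completion order = E, C, A, F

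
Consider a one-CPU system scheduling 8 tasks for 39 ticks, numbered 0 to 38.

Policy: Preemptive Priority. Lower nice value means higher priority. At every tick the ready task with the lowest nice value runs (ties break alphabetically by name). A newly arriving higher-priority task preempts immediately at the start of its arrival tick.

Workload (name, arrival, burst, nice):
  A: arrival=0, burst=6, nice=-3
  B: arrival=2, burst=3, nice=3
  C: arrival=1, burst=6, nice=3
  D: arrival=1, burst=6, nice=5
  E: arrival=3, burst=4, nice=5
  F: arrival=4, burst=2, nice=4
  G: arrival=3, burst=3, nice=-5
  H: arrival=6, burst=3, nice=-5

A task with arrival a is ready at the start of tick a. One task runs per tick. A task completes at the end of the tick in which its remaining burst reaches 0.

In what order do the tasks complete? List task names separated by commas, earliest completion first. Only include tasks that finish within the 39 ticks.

t=0: ready={A} → run A
t=1: ready={A,C,D} → run A
t=2: ready={A,B,C,D} → run A
t=3: ready={A,B,C,D,E,G} → run G
t=4: ready={A,B,C,D,E,F,G} → run G
t=5: ready={A,B,C,D,E,F,G} → run G
t=6: ready={A,B,C,D,E,F,H} → run H
t=7: ready={A,B,C,D,E,F,H} → run H
t=8: ready={A,B,C,D,E,F,H} → run H
t=9: ready={A,B,C,D,E,F} → run A
t=10: ready={A,B,C,D,E,F} → run A
t=11: ready={A,B,C,D,E,F} → run A
t=12: ready={B,C,D,E,F} → run B
t=13: ready={B,C,D,E,F} → run B
t=14: ready={B,C,D,E,F} → run B
t=15: ready={C,D,E,F} → run C
t=16: ready={C,D,E,F} → run C
t=17: ready={C,D,E,F} → run C
t=18: ready={C,D,E,F} → run C
t=19: ready={C,D,E,F} → run C
t=20: ready={C,D,E,F} → run C
t=21: ready={D,E,F} → run F
t=22: ready={D,E,F} → run F
t=23: ready={D,E} → run D
t=24: ready={D,E} → run D
t=25: ready={D,E} → run D
t=26: ready={D,E} → run D
t=27: ready={D,E} → run D
t=28: ready={D,E} → run D
t=29: ready={E} → run E
t=30: ready={E} → run E
t=31: ready={E} → run E
t=32: ready={E} → run E
t=33: (idle)
t=34: (idle)
t=35: (idle)
t=36: (idle)
t=37: (idle)
t=38: (idle)

completion order = G, H, A, B, C, F, D, E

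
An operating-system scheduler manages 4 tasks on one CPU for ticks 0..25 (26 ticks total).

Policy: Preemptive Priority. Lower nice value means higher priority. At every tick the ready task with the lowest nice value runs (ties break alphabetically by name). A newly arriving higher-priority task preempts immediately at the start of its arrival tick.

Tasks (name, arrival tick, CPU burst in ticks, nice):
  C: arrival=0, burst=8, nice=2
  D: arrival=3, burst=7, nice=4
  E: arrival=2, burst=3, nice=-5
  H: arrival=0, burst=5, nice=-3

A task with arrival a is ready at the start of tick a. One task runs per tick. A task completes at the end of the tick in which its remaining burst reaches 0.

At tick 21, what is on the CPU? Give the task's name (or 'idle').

t=0: ready={C,H} → run H
t=1: ready={C,H} → run H
t=2: ready={C,E,H} → run E
t=3: ready={C,D,E,H} → run E
t=4: ready={C,D,E,H} → run E
t=5: ready={C,D,H} → run H
t=6: ready={C,D,H} → run H
t=7: ready={C,D,H} → run H
t=8: ready={C,D} → run C
t=9: ready={C,D} → run C
t=10: ready={C,D} → run C
t=11: ready={C,D} → run C
t=12: ready={C,D} → run C
t=13: ready={C,D} → run C
t=14: ready={C,D} → run C
t=15: ready={C,D} → run C
t=16: ready={D} → run D
t=17: ready={D} → run D
t=18: ready={D} → run D
t=19: ready={D} → run D
t=20: ready={D} → run D
t=21: ready={D} → run D
t=22: ready={D} → run D
t=23: (idle)
t=24: (idle)
t=25: (idle)

running at tick 21 = D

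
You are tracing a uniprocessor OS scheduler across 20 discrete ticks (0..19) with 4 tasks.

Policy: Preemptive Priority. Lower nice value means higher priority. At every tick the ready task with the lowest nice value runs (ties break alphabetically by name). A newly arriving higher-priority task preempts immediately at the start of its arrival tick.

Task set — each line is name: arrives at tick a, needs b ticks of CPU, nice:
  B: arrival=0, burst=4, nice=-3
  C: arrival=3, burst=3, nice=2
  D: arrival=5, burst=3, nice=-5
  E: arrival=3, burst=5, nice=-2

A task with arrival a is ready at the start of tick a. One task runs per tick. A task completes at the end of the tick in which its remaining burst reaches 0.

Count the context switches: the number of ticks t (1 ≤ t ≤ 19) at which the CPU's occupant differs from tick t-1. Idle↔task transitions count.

t=0: ready={B} → run B
t=1: ready={B} → run B
t=2: ready={B} → run B
t=3: ready={B,C,E} → run B
t=4: ready={C,E} → run E
t=5: ready={C,D,E} → run D
t=6: ready={C,D,E} → run D
t=7: ready={C,D,E} → run D
t=8: ready={C,E} → run E
t=9: ready={C,E} → run E
t=10: ready={C,E} → run E
t=11: ready={C,E} → run E
t=12: ready={C} → run C
t=13: ready={C} → run C
t=14: ready={C} → run C
t=15: (idle)
t=16: (idle)
t=17: (idle)
t=18: (idle)
t=19: (idle)

context switches = 5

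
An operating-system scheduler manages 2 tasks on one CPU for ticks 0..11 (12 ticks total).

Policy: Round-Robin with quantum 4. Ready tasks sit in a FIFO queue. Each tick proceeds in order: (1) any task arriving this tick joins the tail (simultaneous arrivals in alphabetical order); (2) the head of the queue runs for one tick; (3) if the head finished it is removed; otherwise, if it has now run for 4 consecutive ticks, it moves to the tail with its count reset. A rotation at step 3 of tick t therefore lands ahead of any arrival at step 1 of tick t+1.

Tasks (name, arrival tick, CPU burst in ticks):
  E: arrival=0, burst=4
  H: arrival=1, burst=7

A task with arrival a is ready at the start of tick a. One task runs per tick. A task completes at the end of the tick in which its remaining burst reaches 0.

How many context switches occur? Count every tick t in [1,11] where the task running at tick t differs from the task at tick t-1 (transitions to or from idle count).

context switches = 2

t=0: queue=[E] q_used=0 → run E
t=1: queue=[E,H] q_used=1 → run E
t=2: queue=[E,H] q_used=2 → run E
t=3: queue=[E,H] q_used=3 → run E
t=4: queue=[H] q_used=0 → run H
t=5: queue=[H] q_used=1 → run H
t=6: queue=[H] q_used=2 → run H
t=7: queue=[H] q_used=3 → run H
t=8: queue=[H] q_used=0 → run H
t=9: queue=[H] q_used=1 → run H
t=10: queue=[H] q_used=2 → run H
t=11: (idle)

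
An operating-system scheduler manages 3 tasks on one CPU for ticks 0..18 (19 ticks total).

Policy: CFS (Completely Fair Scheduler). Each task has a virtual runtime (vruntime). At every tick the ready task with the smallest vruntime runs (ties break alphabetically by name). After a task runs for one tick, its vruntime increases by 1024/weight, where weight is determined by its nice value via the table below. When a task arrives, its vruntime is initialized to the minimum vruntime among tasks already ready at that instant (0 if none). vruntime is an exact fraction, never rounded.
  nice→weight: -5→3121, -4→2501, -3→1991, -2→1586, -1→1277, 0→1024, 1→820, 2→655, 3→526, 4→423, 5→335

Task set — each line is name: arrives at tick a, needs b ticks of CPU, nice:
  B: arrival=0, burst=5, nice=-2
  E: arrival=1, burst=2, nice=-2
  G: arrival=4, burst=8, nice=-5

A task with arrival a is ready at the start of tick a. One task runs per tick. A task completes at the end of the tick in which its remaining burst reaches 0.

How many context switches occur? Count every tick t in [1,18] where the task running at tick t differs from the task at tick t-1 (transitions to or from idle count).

context switches = 9

t=0: vr[B=0] → run B
t=1: vr[B=512/793 E=512/793] → run B
t=2: vr[B=1024/793 E=512/793] → run E
t=3: vr[B=1024/793 E=1024/793] → run B
t=4: vr[B=1536/793 E=1024/793 G=1024/793] → run E
t=5: vr[B=1536/793 G=1024/793] → run G
t=6: vr[B=1536/793 G=4007936/2474953] → run G
t=7: vr[B=1536/793 G=4819968/2474953] → run B
t=8: vr[B=2048/793 G=4819968/2474953] → run G
t=9: vr[B=2048/793 G=5632000/2474953] → run G
t=10: vr[B=2048/793 G=6444032/2474953] → run B
t=11: vr[G=6444032/2474953] → run G
t=12: vr[G=7256064/2474953] → run G
t=13: vr[G=8068096/2474953] → run G
t=14: vr[G=8880128/2474953] → run G
t=15: (idle)
t=16: (idle)
t=17: (idle)
t=18: (idle)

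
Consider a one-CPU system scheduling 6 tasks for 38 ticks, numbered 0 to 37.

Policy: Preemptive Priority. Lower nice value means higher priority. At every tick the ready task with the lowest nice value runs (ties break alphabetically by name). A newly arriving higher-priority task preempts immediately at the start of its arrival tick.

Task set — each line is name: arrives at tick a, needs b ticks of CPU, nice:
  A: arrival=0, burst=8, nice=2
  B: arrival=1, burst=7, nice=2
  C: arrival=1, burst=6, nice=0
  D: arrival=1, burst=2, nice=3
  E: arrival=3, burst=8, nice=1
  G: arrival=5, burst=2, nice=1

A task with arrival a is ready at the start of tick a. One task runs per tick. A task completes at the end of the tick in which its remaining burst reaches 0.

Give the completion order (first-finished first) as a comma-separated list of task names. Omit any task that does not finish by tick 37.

t=0: ready={A} → run A
t=1: ready={A,B,C,D} → run C
t=2: ready={A,B,C,D} → run C
t=3: ready={A,B,C,D,E} → run C
t=4: ready={A,B,C,D,E} → run C
t=5: ready={A,B,C,D,E,G} → run C
t=6: ready={A,B,C,D,E,G} → run C
t=7: ready={A,B,D,E,G} → run E
t=8: ready={A,B,D,E,G} → run E
t=9: ready={A,B,D,E,G} → run E
t=10: ready={A,B,D,E,G} → run E
t=11: ready={A,B,D,E,G} → run E
t=12: ready={A,B,D,E,G} → run E
t=13: ready={A,B,D,E,G} → run E
t=14: ready={A,B,D,E,G} → run E
t=15: ready={A,B,D,G} → run G
t=16: ready={A,B,D,G} → run G
t=17: ready={A,B,D} → run A
t=18: ready={A,B,D} → run A
t=19: ready={A,B,D} → run A
t=20: ready={A,B,D} → run A
t=21: ready={A,B,D} → run A
t=22: ready={A,B,D} → run A
t=23: ready={A,B,D} → run A
t=24: ready={B,D} → run B
t=25: ready={B,D} → run B
t=26: ready={B,D} → run B
t=27: ready={B,D} → run B
t=28: ready={B,D} → run B
t=29: ready={B,D} → run B
t=30: ready={B,D} → run B
t=31: ready={D} → run D
t=32: ready={D} → run D
t=33: (idle)
t=34: (idle)
t=35: (idle)
t=36: (idle)
t=37: (idle)

completion order = C, E, G, A, B, D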